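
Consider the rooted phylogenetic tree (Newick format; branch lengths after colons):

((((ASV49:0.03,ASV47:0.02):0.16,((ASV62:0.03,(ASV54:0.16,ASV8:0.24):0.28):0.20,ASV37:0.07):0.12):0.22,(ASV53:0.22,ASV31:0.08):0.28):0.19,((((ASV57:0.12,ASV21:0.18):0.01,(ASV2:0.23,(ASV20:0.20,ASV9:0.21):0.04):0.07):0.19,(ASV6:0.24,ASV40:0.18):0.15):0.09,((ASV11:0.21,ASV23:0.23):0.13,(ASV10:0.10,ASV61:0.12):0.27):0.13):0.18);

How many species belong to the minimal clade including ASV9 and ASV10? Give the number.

The MRCA of ASV9 and ASV10 is the node subtending ((((ASV57,ASV21),(ASV2,(ASV20,ASV9))),(ASV6,ASV40)),((ASV11,ASV23),(ASV10,ASV61))).
That clade contains 11 terminal taxa: ASV10, ASV11, ASV2, ASV20, ASV21, ASV23, ASV40, ASV57, ASV6, ASV61, ASV9.

11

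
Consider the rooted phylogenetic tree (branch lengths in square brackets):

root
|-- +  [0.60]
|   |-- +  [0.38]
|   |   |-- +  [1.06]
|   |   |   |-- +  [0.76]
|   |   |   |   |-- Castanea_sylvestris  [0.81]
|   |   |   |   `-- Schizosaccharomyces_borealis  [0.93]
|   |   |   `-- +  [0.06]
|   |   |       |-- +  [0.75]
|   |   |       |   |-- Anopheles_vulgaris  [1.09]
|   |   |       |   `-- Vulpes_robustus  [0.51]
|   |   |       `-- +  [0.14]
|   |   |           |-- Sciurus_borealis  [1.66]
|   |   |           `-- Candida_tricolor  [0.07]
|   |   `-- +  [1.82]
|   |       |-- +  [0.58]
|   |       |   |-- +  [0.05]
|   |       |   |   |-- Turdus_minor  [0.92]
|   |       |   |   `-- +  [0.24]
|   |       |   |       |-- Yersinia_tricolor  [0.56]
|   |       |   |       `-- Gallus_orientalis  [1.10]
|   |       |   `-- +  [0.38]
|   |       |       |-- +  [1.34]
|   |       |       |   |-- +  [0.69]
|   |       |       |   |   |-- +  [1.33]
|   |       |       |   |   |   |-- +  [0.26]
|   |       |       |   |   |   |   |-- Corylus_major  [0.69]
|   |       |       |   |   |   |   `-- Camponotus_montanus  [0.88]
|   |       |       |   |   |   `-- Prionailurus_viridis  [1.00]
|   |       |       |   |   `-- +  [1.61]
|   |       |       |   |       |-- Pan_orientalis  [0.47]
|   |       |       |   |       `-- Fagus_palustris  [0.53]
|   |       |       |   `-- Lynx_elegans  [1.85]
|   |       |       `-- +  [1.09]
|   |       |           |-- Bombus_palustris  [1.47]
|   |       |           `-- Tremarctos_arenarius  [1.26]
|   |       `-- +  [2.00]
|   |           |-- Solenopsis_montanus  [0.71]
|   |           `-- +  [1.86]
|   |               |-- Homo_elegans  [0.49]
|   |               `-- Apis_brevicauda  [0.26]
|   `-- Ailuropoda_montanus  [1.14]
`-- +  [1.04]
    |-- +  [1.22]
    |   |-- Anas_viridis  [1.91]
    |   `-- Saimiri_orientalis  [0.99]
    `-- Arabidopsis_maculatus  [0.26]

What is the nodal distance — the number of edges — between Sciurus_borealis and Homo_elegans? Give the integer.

8

The MRCA of Sciurus_borealis and Homo_elegans is the node subtending (((Castanea_sylvestris,Schizosaccharomyces_borealis),((Anopheles_vulgaris,Vulpes_robustus),(Sciurus_borealis,Candida_tricolor))),(((Turdus_minor,(Yersinia_tricolor,Gallus_orientalis)),(((((Corylus_major,Camponotus_montanus),Prionailurus_viridis),(Pan_orientalis,Fagus_palustris)),Lynx_elegans),(Bombus_palustris,Tremarctos_arenarius))),(Solenopsis_montanus,(Homo_elegans,Apis_brevicauda)))).
From Sciurus_borealis up to that node: 4 branches. From Homo_elegans up to the same node: 4 branches. Total: 4 + 4 = 8.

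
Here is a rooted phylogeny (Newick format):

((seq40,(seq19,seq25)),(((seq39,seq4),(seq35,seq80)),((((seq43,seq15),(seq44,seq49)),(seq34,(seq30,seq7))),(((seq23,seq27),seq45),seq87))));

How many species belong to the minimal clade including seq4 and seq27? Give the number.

The MRCA of seq4 and seq27 is the node subtending (((seq39,seq4),(seq35,seq80)),((((seq43,seq15),(seq44,seq49)),(seq34,(seq30,seq7))),(((seq23,seq27),seq45),seq87))).
That clade contains 15 terminal taxa: seq15, seq23, seq27, seq30, seq34, seq35, seq39, seq4, seq43, seq44, seq45, seq49, seq7, seq80, seq87.

15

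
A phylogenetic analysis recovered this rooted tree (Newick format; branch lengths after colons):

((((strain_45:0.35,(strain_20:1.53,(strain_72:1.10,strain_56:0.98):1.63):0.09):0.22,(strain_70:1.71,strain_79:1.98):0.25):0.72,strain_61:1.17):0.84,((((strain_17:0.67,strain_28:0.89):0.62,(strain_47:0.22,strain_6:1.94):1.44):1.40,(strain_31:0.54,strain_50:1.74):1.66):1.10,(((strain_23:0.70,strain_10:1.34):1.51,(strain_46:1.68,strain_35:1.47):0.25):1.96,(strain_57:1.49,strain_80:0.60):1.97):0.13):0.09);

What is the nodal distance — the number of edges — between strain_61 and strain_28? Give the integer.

The MRCA of strain_61 and strain_28 is the root of the tree.
From strain_61 up to that node: 2 branches. From strain_28 up to the same node: 5 branches. Total: 2 + 5 = 7.

7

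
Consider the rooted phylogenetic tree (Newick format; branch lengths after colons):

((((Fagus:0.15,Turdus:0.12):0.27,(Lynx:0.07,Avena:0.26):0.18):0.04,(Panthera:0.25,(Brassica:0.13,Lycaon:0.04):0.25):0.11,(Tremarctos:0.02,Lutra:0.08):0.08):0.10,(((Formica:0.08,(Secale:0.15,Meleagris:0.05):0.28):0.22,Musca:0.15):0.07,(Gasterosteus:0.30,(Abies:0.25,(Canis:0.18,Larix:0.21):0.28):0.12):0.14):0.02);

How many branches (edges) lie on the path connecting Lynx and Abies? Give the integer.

8

The MRCA of Lynx and Abies is the root of the tree.
From Lynx up to that node: 4 branches. From Abies up to the same node: 4 branches. Total: 4 + 4 = 8.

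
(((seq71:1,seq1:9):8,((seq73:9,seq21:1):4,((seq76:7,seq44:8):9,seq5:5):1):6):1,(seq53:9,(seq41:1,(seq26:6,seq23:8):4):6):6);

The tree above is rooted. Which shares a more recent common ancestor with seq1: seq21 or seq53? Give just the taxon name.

The MRCA of seq1 and seq21 subtends ((seq71,seq1),((seq73,seq21),((seq76,seq44),seq5))) (7 taxa).
The MRCA of seq1 and seq53 is the root, subtending the entire tree (11 taxa).
The first is nested inside the second, so seq1 shares a more recent common ancestor with seq21.

seq21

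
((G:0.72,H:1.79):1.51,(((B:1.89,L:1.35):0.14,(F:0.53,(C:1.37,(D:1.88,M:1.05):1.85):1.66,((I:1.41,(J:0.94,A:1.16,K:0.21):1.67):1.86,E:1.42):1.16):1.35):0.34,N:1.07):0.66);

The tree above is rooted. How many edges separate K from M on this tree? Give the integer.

7

The MRCA of K and M is the node subtending (F,(C,(D,M)),((I,(J,A,K)),E)).
From K up to that node: 4 branches. From M up to the same node: 3 branches. Total: 4 + 3 = 7.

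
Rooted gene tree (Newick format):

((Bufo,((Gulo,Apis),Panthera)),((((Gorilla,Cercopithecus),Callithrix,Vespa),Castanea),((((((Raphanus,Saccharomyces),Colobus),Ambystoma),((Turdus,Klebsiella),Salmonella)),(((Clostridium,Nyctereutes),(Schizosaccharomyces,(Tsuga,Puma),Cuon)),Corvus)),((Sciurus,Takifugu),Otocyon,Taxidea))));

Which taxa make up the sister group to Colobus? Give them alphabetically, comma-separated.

Raphanus, Saccharomyces

Colobus attaches to the tree at the node subtending ((Raphanus,Saccharomyces),Colobus).
The other lineage descending from that same node — the sister group — is (Raphanus,Saccharomyces); its 2 tips in alphabetical order are the answer.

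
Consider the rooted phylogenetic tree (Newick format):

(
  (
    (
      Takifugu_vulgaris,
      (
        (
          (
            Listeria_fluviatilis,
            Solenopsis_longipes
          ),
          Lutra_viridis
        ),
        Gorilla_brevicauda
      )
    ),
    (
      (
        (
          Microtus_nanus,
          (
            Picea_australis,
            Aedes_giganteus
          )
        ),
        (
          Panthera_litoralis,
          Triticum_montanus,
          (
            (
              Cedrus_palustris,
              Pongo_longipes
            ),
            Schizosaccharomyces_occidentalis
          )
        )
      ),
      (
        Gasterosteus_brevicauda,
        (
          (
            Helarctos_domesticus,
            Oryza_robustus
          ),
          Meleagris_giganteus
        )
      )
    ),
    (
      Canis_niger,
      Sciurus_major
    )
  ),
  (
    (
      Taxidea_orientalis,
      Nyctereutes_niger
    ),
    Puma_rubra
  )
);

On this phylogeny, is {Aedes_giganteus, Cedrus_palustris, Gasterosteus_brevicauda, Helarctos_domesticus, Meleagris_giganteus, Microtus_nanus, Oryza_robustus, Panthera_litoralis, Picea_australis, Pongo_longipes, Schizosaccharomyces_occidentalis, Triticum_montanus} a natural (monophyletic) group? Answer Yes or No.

The most recent common ancestor of these taxa subtends (((Microtus_nanus,(Picea_australis,Aedes_giganteus)),(Panthera_litoralis,Triticum_montanus,((Cedrus_palustris,Pongo_longipes),Schizosaccharomyces_occidentalis))),(Gasterosteus_brevicauda,((Helarctos_domesticus,Oryza_robustus),Meleagris_giganteus))).
That clade has exactly 12 tips — every listed taxon and nothing else — so the group is monophyletic.

Yes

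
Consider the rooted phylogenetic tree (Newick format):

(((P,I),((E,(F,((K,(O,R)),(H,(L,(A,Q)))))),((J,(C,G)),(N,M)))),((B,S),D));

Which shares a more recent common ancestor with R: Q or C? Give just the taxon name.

The MRCA of R and Q subtends ((K,(O,R)),(H,(L,(A,Q)))) (7 taxa).
The MRCA of R and C subtends ((E,(F,((K,(O,R)),(H,(L,(A,Q)))))),((J,(C,G)),(N,M))) (14 taxa).
The first is nested inside the second, so R shares a more recent common ancestor with Q.

Q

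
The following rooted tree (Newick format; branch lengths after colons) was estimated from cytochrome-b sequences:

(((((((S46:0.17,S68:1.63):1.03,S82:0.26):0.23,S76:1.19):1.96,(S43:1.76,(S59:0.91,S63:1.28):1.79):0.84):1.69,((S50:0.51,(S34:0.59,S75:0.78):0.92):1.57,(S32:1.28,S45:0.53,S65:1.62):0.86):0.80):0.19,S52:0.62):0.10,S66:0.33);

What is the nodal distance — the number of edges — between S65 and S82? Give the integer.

7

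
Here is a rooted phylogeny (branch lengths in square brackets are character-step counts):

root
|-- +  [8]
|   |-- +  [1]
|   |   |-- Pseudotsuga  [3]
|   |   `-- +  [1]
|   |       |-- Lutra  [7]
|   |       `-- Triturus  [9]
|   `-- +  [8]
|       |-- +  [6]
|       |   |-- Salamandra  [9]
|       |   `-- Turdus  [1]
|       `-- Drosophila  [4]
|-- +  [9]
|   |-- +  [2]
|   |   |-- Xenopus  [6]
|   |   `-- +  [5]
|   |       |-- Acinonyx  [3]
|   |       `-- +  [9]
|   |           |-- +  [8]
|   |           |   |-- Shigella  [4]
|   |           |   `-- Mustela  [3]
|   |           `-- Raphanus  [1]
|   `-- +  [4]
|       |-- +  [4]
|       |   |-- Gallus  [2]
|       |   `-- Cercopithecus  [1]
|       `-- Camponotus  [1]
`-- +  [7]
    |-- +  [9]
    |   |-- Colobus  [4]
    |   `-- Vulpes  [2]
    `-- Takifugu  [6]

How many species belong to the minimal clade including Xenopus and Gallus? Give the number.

8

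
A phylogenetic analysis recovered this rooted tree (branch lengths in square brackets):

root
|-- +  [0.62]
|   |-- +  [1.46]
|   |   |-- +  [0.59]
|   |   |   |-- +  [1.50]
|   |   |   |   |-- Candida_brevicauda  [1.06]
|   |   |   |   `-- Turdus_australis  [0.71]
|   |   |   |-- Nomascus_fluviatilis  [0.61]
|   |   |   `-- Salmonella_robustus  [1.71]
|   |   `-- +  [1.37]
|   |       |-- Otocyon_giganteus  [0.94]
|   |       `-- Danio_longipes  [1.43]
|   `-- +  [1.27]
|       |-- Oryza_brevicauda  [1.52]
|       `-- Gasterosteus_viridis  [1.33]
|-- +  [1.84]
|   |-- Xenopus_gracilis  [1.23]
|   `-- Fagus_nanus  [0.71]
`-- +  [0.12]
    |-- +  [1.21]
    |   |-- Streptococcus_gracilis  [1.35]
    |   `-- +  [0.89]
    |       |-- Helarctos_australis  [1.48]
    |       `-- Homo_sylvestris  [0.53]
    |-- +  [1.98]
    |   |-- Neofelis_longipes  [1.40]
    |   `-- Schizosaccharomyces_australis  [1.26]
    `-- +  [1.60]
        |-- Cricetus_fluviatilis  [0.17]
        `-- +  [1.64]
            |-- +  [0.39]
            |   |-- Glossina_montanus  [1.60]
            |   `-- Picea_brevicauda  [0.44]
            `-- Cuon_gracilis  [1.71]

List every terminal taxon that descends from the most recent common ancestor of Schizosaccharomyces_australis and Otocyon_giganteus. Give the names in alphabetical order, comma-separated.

Candida_brevicauda, Cricetus_fluviatilis, Cuon_gracilis, Danio_longipes, Fagus_nanus, Gasterosteus_viridis, Glossina_montanus, Helarctos_australis, Homo_sylvestris, Neofelis_longipes, Nomascus_fluviatilis, Oryza_brevicauda, Otocyon_giganteus, Picea_brevicauda, Salmonella_robustus, Schizosaccharomyces_australis, Streptococcus_gracilis, Turdus_australis, Xenopus_gracilis

Tracing Schizosaccharomyces_australis: it sits inside (Neofelis_longipes,Schizosaccharomyces_australis).
Tracing Otocyon_giganteus: it sits inside (Otocyon_giganteus,Danio_longipes).
The smallest clade enclosing both is the whole tree (their MRCA is the root), so the answer is all 19 tips in alphabetical order.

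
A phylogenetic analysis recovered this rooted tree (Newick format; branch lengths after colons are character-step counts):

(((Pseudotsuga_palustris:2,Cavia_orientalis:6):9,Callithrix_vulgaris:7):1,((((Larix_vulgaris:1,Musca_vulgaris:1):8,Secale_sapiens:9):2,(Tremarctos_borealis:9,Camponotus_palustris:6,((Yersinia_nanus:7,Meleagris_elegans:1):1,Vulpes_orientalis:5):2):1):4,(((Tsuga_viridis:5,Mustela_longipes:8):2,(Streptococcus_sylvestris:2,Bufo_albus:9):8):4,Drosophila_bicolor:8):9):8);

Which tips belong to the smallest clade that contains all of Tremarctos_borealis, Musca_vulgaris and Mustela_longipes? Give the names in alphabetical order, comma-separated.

Tracing Tremarctos_borealis: it sits inside (Tremarctos_borealis,Camponotus_palustris,((Yersinia_nanus,Meleagris_elegans),Vulpes_orientalis)).
Tracing Musca_vulgaris: it sits inside (Larix_vulgaris,Musca_vulgaris).
Tracing Mustela_longipes: it sits inside (Tsuga_viridis,Mustela_longipes).
The smallest clade enclosing all 3 is ((((Larix_vulgaris,Musca_vulgaris),Secale_sapiens),(Tremarctos_borealis,Camponotus_palustris,((Yersinia_nanus,Meleagris_elegans),Vulpes_orientalis))),(((Tsuga_viridis,Mustela_longipes),(Streptococcus_sylvestris,Bufo_albus)),Drosophila_bicolor)); the answer is its 13 terminal taxa in alphabetical order.

Bufo_albus, Camponotus_palustris, Drosophila_bicolor, Larix_vulgaris, Meleagris_elegans, Musca_vulgaris, Mustela_longipes, Secale_sapiens, Streptococcus_sylvestris, Tremarctos_borealis, Tsuga_viridis, Vulpes_orientalis, Yersinia_nanus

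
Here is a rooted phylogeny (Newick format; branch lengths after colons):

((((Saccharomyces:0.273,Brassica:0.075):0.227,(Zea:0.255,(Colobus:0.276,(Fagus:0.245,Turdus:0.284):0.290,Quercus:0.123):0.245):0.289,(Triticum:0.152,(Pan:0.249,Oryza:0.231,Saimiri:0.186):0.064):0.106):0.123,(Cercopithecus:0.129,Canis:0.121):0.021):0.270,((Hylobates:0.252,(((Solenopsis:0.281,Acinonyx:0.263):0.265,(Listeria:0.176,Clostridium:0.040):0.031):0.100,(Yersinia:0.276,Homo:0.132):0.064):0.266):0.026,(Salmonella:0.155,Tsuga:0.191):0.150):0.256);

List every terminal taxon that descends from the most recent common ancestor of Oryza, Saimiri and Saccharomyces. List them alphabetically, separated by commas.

Brassica, Colobus, Fagus, Oryza, Pan, Quercus, Saccharomyces, Saimiri, Triticum, Turdus, Zea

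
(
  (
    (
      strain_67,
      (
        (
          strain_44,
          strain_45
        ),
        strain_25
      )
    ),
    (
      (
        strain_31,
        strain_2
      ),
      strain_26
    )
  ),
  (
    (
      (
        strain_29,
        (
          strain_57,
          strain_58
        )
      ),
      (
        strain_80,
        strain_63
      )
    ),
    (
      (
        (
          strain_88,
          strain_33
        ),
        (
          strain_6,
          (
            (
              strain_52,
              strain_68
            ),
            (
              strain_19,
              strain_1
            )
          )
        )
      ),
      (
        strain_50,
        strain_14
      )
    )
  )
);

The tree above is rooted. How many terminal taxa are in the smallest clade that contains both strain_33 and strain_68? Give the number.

The MRCA of strain_33 and strain_68 is the node subtending ((strain_88,strain_33),(strain_6,((strain_52,strain_68),(strain_19,strain_1)))).
That clade contains 7 terminal taxa: strain_1, strain_19, strain_33, strain_52, strain_6, strain_68, strain_88.

7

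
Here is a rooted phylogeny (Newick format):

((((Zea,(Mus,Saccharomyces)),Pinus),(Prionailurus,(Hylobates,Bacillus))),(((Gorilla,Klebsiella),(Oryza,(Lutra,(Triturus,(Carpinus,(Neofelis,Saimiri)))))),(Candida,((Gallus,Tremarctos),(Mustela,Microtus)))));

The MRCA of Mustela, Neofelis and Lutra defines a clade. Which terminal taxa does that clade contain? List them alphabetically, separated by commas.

Tracing Mustela: it sits inside (Mustela,Microtus).
Tracing Neofelis: it sits inside (Neofelis,Saimiri).
Tracing Lutra: it sits inside (Lutra,(Triturus,(Carpinus,(Neofelis,Saimiri)))).
The smallest clade enclosing all 3 is (((Gorilla,Klebsiella),(Oryza,(Lutra,(Triturus,(Carpinus,(Neofelis,Saimiri)))))),(Candida,((Gallus,Tremarctos),(Mustela,Microtus)))); the answer is its 13 terminal taxa in alphabetical order.

Candida, Carpinus, Gallus, Gorilla, Klebsiella, Lutra, Microtus, Mustela, Neofelis, Oryza, Saimiri, Tremarctos, Triturus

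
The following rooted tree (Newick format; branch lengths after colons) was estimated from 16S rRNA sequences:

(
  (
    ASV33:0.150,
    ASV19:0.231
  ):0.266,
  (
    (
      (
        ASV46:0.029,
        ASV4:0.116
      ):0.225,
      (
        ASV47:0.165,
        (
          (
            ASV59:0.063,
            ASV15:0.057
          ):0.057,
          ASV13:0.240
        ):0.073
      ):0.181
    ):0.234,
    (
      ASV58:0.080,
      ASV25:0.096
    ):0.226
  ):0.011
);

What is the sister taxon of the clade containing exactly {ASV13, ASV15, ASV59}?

ASV47

The clade containing exactly {ASV13, ASV15, ASV59} attaches to the tree at the node subtending (ASV47,((ASV59,ASV15),ASV13)).
The other lineage descending from that same node — the sister group — is the single tip ASV47.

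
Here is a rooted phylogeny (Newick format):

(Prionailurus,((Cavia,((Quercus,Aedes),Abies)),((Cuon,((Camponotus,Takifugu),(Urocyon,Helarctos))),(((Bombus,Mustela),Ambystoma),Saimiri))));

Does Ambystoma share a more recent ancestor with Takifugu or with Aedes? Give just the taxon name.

Takifugu

The MRCA of Ambystoma and Takifugu subtends ((Cuon,((Camponotus,Takifugu),(Urocyon,Helarctos))),(((Bombus,Mustela),Ambystoma),Saimiri)) (9 taxa).
The MRCA of Ambystoma and Aedes subtends ((Cavia,((Quercus,Aedes),Abies)),((Cuon,((Camponotus,Takifugu),(Urocyon,Helarctos))),(((Bombus,Mustela),Ambystoma),Saimiri))) (13 taxa).
The first is nested inside the second, so Ambystoma shares a more recent common ancestor with Takifugu.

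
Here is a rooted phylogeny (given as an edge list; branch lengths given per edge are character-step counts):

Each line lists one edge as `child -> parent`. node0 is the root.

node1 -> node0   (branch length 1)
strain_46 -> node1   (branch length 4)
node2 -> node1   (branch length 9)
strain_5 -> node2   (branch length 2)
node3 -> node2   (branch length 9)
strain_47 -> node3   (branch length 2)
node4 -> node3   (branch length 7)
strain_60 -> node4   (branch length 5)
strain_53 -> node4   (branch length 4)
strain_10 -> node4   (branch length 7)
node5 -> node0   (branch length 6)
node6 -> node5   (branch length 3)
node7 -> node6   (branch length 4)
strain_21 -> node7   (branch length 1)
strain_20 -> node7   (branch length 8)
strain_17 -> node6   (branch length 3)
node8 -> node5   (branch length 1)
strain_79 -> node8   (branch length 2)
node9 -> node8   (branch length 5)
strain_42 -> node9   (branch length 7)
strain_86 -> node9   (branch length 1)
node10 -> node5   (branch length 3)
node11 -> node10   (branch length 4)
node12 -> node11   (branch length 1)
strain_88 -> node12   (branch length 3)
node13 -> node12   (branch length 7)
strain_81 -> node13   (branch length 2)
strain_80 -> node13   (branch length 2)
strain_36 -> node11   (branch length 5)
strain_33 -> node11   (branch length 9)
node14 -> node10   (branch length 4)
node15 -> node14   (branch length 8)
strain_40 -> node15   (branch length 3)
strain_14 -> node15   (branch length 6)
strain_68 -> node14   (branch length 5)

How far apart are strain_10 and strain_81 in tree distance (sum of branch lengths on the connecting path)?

56

The path runs strain_10 → … → MRCA → … → strain_81; the MRCA is the root of the tree.
Branch lengths along that path: 7 + 7 + 9 + 9 + 1 + 6 + 3 + 4 + 1 + 7 + 2 = 56.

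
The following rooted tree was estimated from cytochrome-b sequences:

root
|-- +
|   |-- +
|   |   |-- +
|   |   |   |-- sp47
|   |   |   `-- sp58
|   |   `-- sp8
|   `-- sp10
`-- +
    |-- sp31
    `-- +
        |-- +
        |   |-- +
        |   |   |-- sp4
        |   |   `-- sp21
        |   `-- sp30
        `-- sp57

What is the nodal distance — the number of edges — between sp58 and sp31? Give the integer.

6

The MRCA of sp58 and sp31 is the root of the tree.
From sp58 up to that node: 4 branches. From sp31 up to the same node: 2 branches. Total: 4 + 2 = 6.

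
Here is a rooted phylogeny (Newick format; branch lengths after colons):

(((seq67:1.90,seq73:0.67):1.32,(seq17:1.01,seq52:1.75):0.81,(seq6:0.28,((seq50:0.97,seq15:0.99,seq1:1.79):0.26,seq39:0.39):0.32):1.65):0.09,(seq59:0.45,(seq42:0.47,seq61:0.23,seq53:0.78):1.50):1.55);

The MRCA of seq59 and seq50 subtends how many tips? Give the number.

13

The MRCA of seq59 and seq50 is the root, so the clade is the entire tree.
That clade contains 13 terminal taxa: seq1, seq15, seq17, seq39, seq42, seq50, seq52, seq53, seq59, seq6, seq61, seq67, seq73.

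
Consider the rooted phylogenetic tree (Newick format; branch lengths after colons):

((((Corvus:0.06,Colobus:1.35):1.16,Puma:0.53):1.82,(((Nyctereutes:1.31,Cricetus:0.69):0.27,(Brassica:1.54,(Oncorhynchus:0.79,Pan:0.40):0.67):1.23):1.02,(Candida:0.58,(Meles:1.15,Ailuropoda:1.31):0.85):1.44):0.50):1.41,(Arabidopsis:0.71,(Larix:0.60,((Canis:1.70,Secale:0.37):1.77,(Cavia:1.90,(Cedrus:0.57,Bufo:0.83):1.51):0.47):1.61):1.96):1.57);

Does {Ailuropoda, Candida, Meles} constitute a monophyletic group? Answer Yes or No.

The most recent common ancestor of these taxa subtends (Candida,(Meles,Ailuropoda)).
That clade has exactly 3 tips — every listed taxon and nothing else — so the group is monophyletic.

Yes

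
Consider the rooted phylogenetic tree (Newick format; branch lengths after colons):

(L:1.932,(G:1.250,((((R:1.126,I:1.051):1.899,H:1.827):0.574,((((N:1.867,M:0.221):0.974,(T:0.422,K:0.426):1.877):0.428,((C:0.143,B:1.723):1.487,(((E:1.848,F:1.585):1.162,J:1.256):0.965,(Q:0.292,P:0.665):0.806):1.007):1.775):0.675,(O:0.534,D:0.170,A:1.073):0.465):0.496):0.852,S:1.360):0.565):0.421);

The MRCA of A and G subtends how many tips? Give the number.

19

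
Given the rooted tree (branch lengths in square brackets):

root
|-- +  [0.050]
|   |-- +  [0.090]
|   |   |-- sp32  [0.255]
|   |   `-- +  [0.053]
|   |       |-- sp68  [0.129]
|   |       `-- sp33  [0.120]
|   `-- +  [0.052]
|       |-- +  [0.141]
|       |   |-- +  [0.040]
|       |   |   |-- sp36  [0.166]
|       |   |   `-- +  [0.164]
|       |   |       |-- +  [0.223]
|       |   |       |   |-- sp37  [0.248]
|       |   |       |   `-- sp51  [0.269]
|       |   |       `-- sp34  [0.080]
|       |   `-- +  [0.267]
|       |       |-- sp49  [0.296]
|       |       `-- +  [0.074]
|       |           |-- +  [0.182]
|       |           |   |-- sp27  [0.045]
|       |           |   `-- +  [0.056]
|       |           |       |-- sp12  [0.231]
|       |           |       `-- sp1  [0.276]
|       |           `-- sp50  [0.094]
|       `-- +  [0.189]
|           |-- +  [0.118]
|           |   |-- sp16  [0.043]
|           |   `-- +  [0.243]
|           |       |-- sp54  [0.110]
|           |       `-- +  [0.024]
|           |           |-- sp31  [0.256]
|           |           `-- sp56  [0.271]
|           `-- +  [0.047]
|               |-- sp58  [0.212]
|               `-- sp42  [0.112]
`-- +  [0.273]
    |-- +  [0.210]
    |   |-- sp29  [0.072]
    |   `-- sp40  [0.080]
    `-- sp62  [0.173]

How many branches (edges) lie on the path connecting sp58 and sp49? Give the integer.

The MRCA of sp58 and sp49 is the node subtending (((sp36,((sp37,sp51),sp34)),(sp49,((sp27,(sp12,sp1)),sp50))),((sp16,(sp54,(sp31,sp56))),(sp58,sp42))).
From sp58 up to that node: 3 branches. From sp49 up to the same node: 3 branches. Total: 3 + 3 = 6.

6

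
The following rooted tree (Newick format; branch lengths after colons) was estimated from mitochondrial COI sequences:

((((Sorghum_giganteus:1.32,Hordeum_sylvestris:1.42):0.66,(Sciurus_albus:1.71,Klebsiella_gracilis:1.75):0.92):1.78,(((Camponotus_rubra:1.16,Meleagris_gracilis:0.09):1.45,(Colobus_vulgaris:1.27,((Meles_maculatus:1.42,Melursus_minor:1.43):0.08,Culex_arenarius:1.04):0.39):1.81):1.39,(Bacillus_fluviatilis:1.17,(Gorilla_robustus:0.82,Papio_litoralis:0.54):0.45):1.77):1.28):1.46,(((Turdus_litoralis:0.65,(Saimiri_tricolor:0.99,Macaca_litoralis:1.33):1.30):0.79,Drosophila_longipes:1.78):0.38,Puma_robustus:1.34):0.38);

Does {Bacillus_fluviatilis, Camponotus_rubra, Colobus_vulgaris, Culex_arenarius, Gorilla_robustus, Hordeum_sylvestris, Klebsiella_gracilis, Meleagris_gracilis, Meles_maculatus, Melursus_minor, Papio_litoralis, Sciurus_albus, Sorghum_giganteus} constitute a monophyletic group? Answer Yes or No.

Yes

The most recent common ancestor of these taxa subtends (((Sorghum_giganteus,Hordeum_sylvestris),(Sciurus_albus,Klebsiella_gracilis)),(((Camponotus_rubra,Meleagris_gracilis),(Colobus_vulgaris,((Meles_maculatus,Melursus_minor),Culex_arenarius))),(Bacillus_fluviatilis,(Gorilla_robustus,Papio_litoralis)))).
That clade has exactly 13 tips — every listed taxon and nothing else — so the group is monophyletic.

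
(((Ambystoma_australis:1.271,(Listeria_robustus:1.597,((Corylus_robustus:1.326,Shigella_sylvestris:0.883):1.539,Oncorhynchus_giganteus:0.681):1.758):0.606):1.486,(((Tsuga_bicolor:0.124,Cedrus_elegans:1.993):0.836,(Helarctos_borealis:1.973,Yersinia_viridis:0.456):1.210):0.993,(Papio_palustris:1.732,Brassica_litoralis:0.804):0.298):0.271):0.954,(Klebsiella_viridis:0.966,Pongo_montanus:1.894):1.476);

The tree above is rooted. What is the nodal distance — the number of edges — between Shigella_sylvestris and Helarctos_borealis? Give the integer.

9

The MRCA of Shigella_sylvestris and Helarctos_borealis is the node subtending ((Ambystoma_australis,(Listeria_robustus,((Corylus_robustus,Shigella_sylvestris),Oncorhynchus_giganteus))),(((Tsuga_bicolor,Cedrus_elegans),(Helarctos_borealis,Yersinia_viridis)),(Papio_palustris,Brassica_litoralis))).
From Shigella_sylvestris up to that node: 5 branches. From Helarctos_borealis up to the same node: 4 branches. Total: 5 + 4 = 9.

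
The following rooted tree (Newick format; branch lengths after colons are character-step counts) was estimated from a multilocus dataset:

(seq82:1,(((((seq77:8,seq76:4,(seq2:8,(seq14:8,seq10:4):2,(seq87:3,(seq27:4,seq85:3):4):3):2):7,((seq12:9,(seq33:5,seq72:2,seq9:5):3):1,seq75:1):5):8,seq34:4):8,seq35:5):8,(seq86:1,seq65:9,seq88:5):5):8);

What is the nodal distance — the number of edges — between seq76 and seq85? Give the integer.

5

The MRCA of seq76 and seq85 is the node subtending (seq77,seq76,(seq2,(seq14,seq10),(seq87,(seq27,seq85)))).
From seq76 up to that node: 1 branch. From seq85 up to the same node: 4 branches. Total: 1 + 4 = 5.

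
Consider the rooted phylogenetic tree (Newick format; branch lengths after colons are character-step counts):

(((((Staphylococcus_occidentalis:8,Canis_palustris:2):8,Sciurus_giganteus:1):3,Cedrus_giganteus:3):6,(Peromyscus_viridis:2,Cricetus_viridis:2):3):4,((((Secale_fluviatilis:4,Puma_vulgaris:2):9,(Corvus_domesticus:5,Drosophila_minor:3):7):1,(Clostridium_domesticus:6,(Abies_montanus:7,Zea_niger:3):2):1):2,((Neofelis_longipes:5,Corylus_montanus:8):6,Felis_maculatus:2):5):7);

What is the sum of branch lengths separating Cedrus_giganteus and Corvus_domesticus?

35

The path runs Cedrus_giganteus → … → MRCA → … → Corvus_domesticus; the MRCA is the root of the tree.
Branch lengths along that path: 3 + 6 + 4 + 7 + 2 + 1 + 7 + 5 = 35.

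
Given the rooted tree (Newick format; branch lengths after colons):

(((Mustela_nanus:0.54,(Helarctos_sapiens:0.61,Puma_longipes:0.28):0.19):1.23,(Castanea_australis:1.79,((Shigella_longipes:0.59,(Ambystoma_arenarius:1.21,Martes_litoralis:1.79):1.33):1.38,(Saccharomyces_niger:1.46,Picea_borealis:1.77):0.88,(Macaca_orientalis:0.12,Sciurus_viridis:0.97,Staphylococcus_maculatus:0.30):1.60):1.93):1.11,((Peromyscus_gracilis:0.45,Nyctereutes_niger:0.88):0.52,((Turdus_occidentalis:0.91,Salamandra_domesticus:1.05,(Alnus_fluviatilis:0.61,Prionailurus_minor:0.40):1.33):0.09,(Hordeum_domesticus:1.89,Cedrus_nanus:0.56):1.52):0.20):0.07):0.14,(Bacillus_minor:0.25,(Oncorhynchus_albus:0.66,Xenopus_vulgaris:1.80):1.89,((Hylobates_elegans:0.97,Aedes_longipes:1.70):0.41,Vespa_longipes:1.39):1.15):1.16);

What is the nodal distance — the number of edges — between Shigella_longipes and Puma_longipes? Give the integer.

The MRCA of Shigella_longipes and Puma_longipes is the node subtending ((Mustela_nanus,(Helarctos_sapiens,Puma_longipes)),(Castanea_australis,((Shigella_longipes,(Ambystoma_arenarius,Martes_litoralis)),(Saccharomyces_niger,Picea_borealis),(Macaca_orientalis,Sciurus_viridis,Staphylococcus_maculatus))),((Peromyscus_gracilis,Nyctereutes_niger),((Turdus_occidentalis,Salamandra_domesticus,(Alnus_fluviatilis,Prionailurus_minor)),(Hordeum_domesticus,Cedrus_nanus)))).
From Shigella_longipes up to that node: 4 branches. From Puma_longipes up to the same node: 3 branches. Total: 4 + 3 = 7.

7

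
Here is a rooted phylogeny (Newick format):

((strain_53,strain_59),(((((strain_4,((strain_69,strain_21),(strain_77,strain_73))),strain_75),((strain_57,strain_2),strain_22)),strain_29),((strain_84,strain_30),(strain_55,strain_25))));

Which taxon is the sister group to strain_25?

strain_55

strain_25 attaches to the tree at the node subtending (strain_55,strain_25).
The other lineage descending from that same node — the sister group — is the single tip strain_55.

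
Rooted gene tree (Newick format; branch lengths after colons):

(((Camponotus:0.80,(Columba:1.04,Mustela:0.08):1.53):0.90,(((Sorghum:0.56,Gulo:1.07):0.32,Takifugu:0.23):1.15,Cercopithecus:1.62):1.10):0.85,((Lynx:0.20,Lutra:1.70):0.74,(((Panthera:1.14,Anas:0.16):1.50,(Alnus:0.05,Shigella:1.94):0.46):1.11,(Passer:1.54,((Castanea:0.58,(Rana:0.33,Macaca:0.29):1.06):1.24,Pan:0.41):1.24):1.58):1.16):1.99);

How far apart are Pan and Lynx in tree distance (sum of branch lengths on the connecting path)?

The path runs Pan → … → MRCA → … → Lynx; the MRCA is the node subtending ((Lynx,Lutra),(((Panthera,Anas),(Alnus,Shigella)),(Passer,((Castanea,(Rana,Macaca)),Pan)))).
Branch lengths along that path: 0.41 + 1.24 + 1.58 + 1.16 + 0.74 + 0.20 = 5.33.

5.33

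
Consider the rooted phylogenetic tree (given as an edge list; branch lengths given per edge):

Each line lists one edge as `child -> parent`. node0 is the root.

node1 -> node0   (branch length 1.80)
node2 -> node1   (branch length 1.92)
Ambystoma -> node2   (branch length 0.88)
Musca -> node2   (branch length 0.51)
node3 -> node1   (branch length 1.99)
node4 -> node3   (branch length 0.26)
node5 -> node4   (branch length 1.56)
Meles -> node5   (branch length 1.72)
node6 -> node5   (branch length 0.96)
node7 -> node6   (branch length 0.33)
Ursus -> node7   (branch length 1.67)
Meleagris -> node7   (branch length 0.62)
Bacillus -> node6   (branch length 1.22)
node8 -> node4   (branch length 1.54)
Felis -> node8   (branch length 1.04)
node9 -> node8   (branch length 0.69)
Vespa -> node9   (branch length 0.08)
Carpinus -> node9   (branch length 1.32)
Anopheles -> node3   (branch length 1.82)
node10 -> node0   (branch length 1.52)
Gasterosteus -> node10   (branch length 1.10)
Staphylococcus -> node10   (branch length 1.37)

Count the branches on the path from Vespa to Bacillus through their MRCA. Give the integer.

The MRCA of Vespa and Bacillus is the node subtending ((Meles,((Ursus,Meleagris),Bacillus)),(Felis,(Vespa,Carpinus))).
From Vespa up to that node: 3 branches. From Bacillus up to the same node: 3 branches. Total: 3 + 3 = 6.

6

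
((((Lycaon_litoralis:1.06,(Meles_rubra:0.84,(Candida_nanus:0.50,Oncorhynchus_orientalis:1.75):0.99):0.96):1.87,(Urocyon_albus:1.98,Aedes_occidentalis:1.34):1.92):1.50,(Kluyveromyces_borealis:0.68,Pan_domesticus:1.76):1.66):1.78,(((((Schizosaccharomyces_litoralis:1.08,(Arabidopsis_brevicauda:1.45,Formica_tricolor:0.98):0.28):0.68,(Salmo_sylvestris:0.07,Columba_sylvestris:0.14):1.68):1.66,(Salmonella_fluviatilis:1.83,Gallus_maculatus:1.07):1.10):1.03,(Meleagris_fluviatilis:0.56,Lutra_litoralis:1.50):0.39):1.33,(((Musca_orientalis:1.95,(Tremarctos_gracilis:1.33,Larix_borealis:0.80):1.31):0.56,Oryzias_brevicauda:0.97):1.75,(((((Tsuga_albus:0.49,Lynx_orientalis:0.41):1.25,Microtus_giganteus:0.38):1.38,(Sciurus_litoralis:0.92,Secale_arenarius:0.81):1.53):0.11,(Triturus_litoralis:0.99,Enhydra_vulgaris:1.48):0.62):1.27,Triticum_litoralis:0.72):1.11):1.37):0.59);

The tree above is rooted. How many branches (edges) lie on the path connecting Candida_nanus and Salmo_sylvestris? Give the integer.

12

The MRCA of Candida_nanus and Salmo_sylvestris is the root of the tree.
From Candida_nanus up to that node: 6 branches. From Salmo_sylvestris up to the same node: 6 branches. Total: 6 + 6 = 12.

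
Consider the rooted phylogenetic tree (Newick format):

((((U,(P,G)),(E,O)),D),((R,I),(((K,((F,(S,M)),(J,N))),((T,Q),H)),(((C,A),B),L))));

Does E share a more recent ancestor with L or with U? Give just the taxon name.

U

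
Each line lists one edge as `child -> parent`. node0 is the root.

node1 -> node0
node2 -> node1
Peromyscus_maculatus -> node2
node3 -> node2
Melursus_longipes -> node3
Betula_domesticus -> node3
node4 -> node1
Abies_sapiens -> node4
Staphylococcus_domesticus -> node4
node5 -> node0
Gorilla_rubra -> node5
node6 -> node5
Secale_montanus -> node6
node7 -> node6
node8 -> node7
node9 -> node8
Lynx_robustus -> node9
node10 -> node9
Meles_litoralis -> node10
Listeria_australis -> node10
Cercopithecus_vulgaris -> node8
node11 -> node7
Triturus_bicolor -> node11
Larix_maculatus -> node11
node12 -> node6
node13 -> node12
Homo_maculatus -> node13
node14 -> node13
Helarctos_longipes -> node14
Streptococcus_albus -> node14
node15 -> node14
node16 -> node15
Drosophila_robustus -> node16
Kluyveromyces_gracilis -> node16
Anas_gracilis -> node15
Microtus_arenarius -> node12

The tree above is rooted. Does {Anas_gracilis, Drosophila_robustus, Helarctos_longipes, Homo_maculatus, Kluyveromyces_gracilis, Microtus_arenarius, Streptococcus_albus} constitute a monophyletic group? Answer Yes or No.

Yes

The most recent common ancestor of these taxa subtends ((Homo_maculatus,(Helarctos_longipes,Streptococcus_albus,((Drosophila_robustus,Kluyveromyces_gracilis),Anas_gracilis))),Microtus_arenarius).
That clade has exactly 7 tips — every listed taxon and nothing else — so the group is monophyletic.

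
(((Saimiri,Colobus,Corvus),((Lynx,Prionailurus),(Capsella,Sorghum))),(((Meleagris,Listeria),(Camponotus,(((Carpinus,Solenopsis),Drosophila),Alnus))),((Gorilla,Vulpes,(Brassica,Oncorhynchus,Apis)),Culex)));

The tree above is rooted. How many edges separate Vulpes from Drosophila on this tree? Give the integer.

8

The MRCA of Vulpes and Drosophila is the node subtending (((Meleagris,Listeria),(Camponotus,(((Carpinus,Solenopsis),Drosophila),Alnus))),((Gorilla,Vulpes,(Brassica,Oncorhynchus,Apis)),Culex)).
From Vulpes up to that node: 3 branches. From Drosophila up to the same node: 5 branches. Total: 3 + 5 = 8.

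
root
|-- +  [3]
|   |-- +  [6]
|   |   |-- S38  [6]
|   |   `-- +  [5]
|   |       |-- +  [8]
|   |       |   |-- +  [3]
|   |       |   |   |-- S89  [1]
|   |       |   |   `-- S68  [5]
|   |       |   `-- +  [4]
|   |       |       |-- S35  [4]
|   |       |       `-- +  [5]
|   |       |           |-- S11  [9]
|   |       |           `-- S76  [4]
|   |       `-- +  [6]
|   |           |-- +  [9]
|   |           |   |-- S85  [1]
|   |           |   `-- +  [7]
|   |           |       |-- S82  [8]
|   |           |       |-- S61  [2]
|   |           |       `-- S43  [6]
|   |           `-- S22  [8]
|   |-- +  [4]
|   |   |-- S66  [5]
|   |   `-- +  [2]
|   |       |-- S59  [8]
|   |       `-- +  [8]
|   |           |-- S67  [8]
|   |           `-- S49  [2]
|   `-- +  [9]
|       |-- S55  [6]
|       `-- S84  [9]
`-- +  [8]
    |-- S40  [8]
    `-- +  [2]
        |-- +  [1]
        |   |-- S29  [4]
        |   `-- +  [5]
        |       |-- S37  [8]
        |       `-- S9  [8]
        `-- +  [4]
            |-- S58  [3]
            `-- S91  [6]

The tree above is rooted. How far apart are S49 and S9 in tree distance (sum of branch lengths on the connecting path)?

43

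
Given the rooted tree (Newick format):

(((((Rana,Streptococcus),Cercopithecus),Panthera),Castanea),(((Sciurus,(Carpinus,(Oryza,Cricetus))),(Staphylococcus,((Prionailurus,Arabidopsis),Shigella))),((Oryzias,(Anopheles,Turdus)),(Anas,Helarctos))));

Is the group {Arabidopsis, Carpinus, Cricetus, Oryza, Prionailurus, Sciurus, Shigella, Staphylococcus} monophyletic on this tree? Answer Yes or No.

Yes

The most recent common ancestor of these taxa subtends ((Sciurus,(Carpinus,(Oryza,Cricetus))),(Staphylococcus,((Prionailurus,Arabidopsis),Shigella))).
That clade has exactly 8 tips — every listed taxon and nothing else — so the group is monophyletic.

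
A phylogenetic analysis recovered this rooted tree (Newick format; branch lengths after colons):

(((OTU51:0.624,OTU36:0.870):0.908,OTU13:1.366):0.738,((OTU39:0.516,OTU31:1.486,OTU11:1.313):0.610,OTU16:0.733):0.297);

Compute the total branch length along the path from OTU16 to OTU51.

3.300

The path runs OTU16 → … → MRCA → … → OTU51; the MRCA is the root of the tree.
Branch lengths along that path: 0.733 + 0.297 + 0.738 + 0.908 + 0.624 = 3.300.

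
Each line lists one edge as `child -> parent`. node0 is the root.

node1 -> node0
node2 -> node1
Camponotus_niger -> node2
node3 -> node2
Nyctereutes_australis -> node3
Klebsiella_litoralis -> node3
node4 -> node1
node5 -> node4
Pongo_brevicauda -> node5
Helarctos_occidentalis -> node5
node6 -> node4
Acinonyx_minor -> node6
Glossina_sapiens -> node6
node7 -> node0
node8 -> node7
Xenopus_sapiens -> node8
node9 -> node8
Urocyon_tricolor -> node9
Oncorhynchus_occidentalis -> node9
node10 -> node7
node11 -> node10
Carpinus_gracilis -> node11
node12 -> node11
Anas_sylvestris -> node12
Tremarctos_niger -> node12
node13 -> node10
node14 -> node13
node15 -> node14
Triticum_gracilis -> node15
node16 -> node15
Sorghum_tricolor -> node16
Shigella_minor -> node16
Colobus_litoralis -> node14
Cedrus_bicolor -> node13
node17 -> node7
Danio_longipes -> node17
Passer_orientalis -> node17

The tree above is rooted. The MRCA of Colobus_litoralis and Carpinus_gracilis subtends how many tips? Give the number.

8

The MRCA of Colobus_litoralis and Carpinus_gracilis is the node subtending ((Carpinus_gracilis,(Anas_sylvestris,Tremarctos_niger)),(((Triticum_gracilis,(Sorghum_tricolor,Shigella_minor)),Colobus_litoralis),Cedrus_bicolor)).
That clade contains 8 terminal taxa: Anas_sylvestris, Carpinus_gracilis, Cedrus_bicolor, Colobus_litoralis, Shigella_minor, Sorghum_tricolor, Tremarctos_niger, Triticum_gracilis.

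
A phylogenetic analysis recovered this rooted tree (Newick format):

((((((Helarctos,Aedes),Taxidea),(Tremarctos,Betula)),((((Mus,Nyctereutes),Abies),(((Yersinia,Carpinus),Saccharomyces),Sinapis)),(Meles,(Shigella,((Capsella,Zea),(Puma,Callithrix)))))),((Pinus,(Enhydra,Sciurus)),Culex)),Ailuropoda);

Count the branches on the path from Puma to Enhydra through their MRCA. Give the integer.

11

The MRCA of Puma and Enhydra is the node subtending (((((Helarctos,Aedes),Taxidea),(Tremarctos,Betula)),((((Mus,Nyctereutes),Abies),(((Yersinia,Carpinus),Saccharomyces),Sinapis)),(Meles,(Shigella,((Capsella,Zea),(Puma,Callithrix)))))),((Pinus,(Enhydra,Sciurus)),Culex)).
From Puma up to that node: 7 branches. From Enhydra up to the same node: 4 branches. Total: 7 + 4 = 11.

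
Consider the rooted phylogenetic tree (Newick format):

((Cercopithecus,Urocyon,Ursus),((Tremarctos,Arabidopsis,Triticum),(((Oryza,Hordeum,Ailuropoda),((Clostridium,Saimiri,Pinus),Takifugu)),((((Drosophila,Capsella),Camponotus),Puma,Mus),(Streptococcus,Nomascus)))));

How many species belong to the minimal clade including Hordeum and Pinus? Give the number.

The MRCA of Hordeum and Pinus is the node subtending ((Oryza,Hordeum,Ailuropoda),((Clostridium,Saimiri,Pinus),Takifugu)).
That clade contains 7 terminal taxa: Ailuropoda, Clostridium, Hordeum, Oryza, Pinus, Saimiri, Takifugu.

7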